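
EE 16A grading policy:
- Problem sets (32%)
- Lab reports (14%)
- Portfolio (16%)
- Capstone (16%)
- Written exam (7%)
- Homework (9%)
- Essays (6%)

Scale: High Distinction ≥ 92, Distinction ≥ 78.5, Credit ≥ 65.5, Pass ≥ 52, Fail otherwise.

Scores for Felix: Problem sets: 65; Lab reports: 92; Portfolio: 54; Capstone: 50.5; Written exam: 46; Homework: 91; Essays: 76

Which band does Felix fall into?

Credit

Weighted total:
  Problem sets 65 × 0.32 = 20.8
  Lab reports 92 × 0.14 = 12.88
  Portfolio 54 × 0.16 = 8.64
  Capstone 50.5 × 0.16 = 8.08
  Written exam 46 × 0.07 = 3.22
  Homework 91 × 0.09 = 8.19
  Essays 76 × 0.06 = 4.56
Sum = 66.37
66.37 is ≥ 65.5 and < 78.5 → Credit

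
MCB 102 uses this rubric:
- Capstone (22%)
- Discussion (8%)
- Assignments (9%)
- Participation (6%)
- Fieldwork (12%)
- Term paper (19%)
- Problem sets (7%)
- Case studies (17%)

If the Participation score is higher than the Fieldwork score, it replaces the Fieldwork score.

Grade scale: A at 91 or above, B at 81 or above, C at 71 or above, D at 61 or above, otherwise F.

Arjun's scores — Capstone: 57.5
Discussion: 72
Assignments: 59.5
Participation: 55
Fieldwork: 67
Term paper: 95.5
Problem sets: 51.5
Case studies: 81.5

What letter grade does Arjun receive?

Participation (55) ≤ Fieldwork (67), so Fieldwork stays at 67.
Weighted total:
  Capstone 57.5 × 0.22 = 12.65
  Discussion 72 × 0.08 = 5.76
  Assignments 59.5 × 0.09 = 5.355
  Participation 55 × 0.06 = 3.3
  Fieldwork 67 × 0.12 = 8.04
  Term paper 95.5 × 0.19 = 18.145
  Problem sets 51.5 × 0.07 = 3.605
  Case studies 81.5 × 0.17 = 13.855
Sum = 70.71
70.71 is ≥ 61 and < 71 → D

D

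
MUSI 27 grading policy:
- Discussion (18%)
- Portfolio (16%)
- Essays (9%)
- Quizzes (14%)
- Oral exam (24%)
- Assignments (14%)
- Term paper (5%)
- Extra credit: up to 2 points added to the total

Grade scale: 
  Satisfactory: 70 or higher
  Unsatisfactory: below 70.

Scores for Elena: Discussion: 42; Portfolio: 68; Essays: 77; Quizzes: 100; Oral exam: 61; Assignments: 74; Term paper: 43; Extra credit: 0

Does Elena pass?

Weighted total:
  Discussion 42 × 0.18 = 7.56
  Portfolio 68 × 0.16 = 10.88
  Essays 77 × 0.09 = 6.93
  Quizzes 100 × 0.14 = 14
  Oral exam 61 × 0.24 = 14.64
  Assignments 74 × 0.14 = 10.36
  Term paper 43 × 0.05 = 2.15
Sum = 66.52
Extra credit: 66.52 + 0 = 66.52
66.52 < 70 → Unsatisfactory

Unsatisfactory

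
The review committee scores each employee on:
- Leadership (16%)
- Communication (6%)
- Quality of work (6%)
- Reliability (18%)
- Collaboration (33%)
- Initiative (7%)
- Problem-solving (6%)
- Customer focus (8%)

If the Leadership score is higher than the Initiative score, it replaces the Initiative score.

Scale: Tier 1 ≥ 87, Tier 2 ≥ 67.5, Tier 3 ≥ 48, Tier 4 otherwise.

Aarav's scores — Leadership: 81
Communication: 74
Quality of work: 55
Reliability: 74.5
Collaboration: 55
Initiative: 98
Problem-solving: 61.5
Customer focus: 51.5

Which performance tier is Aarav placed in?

Tier 3

Leadership (81) ≤ Initiative (98), so Initiative stays at 98.
Weighted total:
  Leadership 81 × 0.16 = 12.96
  Communication 74 × 0.06 = 4.44
  Quality of work 55 × 0.06 = 3.3
  Reliability 74.5 × 0.18 = 13.41
  Collaboration 55 × 0.33 = 18.15
  Initiative 98 × 0.07 = 6.86
  Problem-solving 61.5 × 0.06 = 3.69
  Customer focus 51.5 × 0.08 = 4.12
Sum = 66.93
66.93 is ≥ 48 and < 67.5 → Tier 3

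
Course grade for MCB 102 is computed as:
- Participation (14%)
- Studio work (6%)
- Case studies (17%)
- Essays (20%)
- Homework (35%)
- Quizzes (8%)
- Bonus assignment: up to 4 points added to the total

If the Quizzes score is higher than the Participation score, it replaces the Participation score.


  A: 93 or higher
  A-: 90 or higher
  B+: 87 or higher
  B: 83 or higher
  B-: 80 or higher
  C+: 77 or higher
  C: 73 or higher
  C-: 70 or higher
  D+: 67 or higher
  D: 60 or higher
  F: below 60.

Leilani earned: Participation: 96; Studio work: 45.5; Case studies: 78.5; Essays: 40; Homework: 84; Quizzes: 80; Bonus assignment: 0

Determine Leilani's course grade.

Quizzes (80) ≤ Participation (96), so Participation stays at 96.
Weighted total:
  Participation 96 × 0.14 = 13.44
  Studio work 45.5 × 0.06 = 2.73
  Case studies 78.5 × 0.17 = 13.345
  Essays 40 × 0.2 = 8
  Homework 84 × 0.35 = 29.4
  Quizzes 80 × 0.08 = 6.4
Sum = 73.315
Bonus assignment: 73.315 + 0 = 73.315
73.315 is ≥ 73 and < 77 → C

C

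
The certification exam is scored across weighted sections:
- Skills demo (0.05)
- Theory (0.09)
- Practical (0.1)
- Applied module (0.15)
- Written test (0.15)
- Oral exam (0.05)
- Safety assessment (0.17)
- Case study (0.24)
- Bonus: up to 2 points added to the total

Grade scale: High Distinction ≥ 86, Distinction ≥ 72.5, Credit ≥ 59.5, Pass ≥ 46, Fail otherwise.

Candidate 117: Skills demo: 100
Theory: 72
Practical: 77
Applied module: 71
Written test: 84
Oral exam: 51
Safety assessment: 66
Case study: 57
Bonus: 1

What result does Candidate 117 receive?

Credit

Weighted total:
  Skills demo 100 × 0.05 = 5
  Theory 72 × 0.09 = 6.48
  Practical 77 × 0.1 = 7.7
  Applied module 71 × 0.15 = 10.65
  Written test 84 × 0.15 = 12.6
  Oral exam 51 × 0.05 = 2.55
  Safety assessment 66 × 0.17 = 11.22
  Case study 57 × 0.24 = 13.68
Sum = 69.88
Bonus: 69.88 + 1 = 70.88
70.88 is ≥ 59.5 and < 72.5 → Credit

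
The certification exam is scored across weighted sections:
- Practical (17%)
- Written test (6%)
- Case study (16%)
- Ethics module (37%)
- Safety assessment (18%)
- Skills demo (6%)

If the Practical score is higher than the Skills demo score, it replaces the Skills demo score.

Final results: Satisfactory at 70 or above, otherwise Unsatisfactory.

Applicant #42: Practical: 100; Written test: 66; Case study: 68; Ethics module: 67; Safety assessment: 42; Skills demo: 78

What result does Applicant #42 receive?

Satisfactory

Practical (100) > Skills demo (78), so Skills demo counts as 100.
Weighted total:
  Practical 100 × 0.17 = 17
  Written test 66 × 0.06 = 3.96
  Case study 68 × 0.16 = 10.88
  Ethics module 67 × 0.37 = 24.79
  Safety assessment 42 × 0.18 = 7.56
  Skills demo 100 × 0.06 = 6
Sum = 70.19
70.19 ≥ 70 → Satisfactory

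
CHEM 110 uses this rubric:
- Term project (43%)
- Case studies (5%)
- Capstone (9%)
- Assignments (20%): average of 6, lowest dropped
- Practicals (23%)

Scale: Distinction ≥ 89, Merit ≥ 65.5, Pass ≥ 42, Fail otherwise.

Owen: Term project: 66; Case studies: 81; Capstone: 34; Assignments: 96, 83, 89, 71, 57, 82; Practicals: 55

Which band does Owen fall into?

Pass

Assignments: drop 57 → average of remaining 5 = 421/5 = 84.2
Weighted total:
  Term project 66 × 0.43 = 28.38
  Case studies 81 × 0.05 = 4.05
  Capstone 34 × 0.09 = 3.06
  Assignments 84.2 × 0.2 = 16.84
  Practicals 55 × 0.23 = 12.65
Sum = 64.98
64.98 is ≥ 42 and < 65.5 → Pass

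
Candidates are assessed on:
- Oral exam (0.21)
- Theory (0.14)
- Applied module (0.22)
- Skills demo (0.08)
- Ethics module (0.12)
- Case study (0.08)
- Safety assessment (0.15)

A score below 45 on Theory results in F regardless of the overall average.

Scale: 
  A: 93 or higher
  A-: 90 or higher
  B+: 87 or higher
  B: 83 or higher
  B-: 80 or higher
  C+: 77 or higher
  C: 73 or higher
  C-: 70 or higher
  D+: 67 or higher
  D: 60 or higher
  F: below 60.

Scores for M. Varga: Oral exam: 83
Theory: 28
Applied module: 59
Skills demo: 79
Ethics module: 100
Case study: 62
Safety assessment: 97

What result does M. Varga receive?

F

Theory score 28 < 45: minimum not met.
Weighted total:
  Oral exam 83 × 0.21 = 17.43
  Theory 28 × 0.14 = 3.92
  Applied module 59 × 0.22 = 12.98
  Skills demo 79 × 0.08 = 6.32
  Ethics module 100 × 0.12 = 12
  Case study 62 × 0.08 = 4.96
  Safety assessment 97 × 0.15 = 14.55
Sum = 72.16
Because the Theory minimum was not met, the result is F.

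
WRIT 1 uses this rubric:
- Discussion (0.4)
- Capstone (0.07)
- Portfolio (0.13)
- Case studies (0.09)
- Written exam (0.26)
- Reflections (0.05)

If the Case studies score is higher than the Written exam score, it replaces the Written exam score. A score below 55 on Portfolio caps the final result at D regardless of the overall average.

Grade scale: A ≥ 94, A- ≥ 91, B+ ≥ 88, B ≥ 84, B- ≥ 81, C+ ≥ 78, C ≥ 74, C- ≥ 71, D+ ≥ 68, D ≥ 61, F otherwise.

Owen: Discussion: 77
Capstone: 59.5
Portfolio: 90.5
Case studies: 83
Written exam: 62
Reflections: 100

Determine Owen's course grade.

Case studies (83) > Written exam (62), so Written exam counts as 83.
Portfolio score 90.5 ≥ 55: minimum met.
Weighted total:
  Discussion 77 × 0.4 = 30.8
  Capstone 59.5 × 0.07 = 4.165
  Portfolio 90.5 × 0.13 = 11.765
  Case studies 83 × 0.09 = 7.47
  Written exam 83 × 0.26 = 21.58
  Reflections 100 × 0.05 = 5
Sum = 80.78
80.78 is ≥ 78 and < 81 → C+

C+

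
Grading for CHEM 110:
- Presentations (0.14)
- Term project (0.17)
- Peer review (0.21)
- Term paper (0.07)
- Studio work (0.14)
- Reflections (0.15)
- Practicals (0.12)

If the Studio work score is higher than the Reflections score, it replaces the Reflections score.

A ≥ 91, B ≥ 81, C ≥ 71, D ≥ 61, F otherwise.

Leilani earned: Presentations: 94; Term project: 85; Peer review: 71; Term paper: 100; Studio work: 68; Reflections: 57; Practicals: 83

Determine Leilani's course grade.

Studio work (68) > Reflections (57), so Reflections counts as 68.
Weighted total:
  Presentations 94 × 0.14 = 13.16
  Term project 85 × 0.17 = 14.45
  Peer review 71 × 0.21 = 14.91
  Term paper 100 × 0.07 = 7
  Studio work 68 × 0.14 = 9.52
  Reflections 68 × 0.15 = 10.2
  Practicals 83 × 0.12 = 9.96
Sum = 79.2
79.2 is ≥ 71 and < 81 → C

C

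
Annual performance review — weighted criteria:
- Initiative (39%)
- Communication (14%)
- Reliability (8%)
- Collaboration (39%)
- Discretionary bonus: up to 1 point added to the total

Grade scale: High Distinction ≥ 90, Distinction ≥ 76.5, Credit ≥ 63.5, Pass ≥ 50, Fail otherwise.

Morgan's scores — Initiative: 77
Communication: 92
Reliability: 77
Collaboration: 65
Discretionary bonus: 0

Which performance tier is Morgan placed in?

Weighted total:
  Initiative 77 × 0.39 = 30.03
  Communication 92 × 0.14 = 12.88
  Reliability 77 × 0.08 = 6.16
  Collaboration 65 × 0.39 = 25.35
Sum = 74.42
Discretionary bonus: 74.42 + 0 = 74.42
74.42 is ≥ 63.5 and < 76.5 → Credit

Credit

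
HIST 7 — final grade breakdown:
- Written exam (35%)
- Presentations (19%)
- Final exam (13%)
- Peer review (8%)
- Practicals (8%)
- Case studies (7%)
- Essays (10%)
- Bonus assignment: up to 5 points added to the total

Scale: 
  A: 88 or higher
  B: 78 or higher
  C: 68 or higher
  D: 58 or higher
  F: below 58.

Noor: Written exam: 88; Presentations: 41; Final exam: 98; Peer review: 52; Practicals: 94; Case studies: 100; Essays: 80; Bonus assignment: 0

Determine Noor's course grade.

B

Weighted total:
  Written exam 88 × 0.35 = 30.8
  Presentations 41 × 0.19 = 7.79
  Final exam 98 × 0.13 = 12.74
  Peer review 52 × 0.08 = 4.16
  Practicals 94 × 0.08 = 7.52
  Case studies 100 × 0.07 = 7
  Essays 80 × 0.1 = 8
Sum = 78.01
Bonus assignment: 78.01 + 0 = 78.01
78.01 is ≥ 78 and < 88 → B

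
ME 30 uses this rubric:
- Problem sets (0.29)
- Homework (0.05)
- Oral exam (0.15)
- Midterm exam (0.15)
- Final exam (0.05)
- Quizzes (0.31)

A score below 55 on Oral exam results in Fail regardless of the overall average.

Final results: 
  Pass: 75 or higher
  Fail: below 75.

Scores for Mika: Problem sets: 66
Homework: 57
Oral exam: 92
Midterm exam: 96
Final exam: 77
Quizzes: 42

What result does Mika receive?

Oral exam score 92 ≥ 55: minimum met.
Weighted total:
  Problem sets 66 × 0.29 = 19.14
  Homework 57 × 0.05 = 2.85
  Oral exam 92 × 0.15 = 13.8
  Midterm exam 96 × 0.15 = 14.4
  Final exam 77 × 0.05 = 3.85
  Quizzes 42 × 0.31 = 13.02
Sum = 67.06
67.06 < 75 → Fail

Fail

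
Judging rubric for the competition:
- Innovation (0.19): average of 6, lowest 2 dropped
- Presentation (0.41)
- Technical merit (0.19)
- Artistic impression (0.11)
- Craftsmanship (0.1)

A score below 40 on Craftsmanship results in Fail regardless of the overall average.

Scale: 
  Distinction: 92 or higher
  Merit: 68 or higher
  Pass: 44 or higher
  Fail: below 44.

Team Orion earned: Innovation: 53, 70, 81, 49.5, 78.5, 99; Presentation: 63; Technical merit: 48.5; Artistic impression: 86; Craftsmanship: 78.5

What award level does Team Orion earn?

Pass

Innovation: drop 49.5, 53 → average of remaining 4 = 328.5/4 = 82.125
Craftsmanship score 78.5 ≥ 40: minimum met.
Weighted total:
  Innovation 82.125 × 0.19 = 15.60375
  Presentation 63 × 0.41 = 25.83
  Technical merit 48.5 × 0.19 = 9.215
  Artistic impression 86 × 0.11 = 9.46
  Craftsmanship 78.5 × 0.1 = 7.85
Sum = 67.95875
67.95875 is ≥ 44 and < 68 → Pass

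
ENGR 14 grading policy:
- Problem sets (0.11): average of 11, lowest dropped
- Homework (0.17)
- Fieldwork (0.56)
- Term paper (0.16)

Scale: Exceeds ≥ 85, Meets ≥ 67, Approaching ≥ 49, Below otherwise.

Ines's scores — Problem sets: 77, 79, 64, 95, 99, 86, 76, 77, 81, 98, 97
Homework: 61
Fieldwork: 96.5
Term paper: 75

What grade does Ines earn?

Exceeds

Problem sets: drop 64 → average of remaining 10 = 865/10 = 86.5
Weighted total:
  Problem sets 86.5 × 0.11 = 9.515
  Homework 61 × 0.17 = 10.37
  Fieldwork 96.5 × 0.56 = 54.04
  Term paper 75 × 0.16 = 12
Sum = 85.925
85.925 ≥ 85 → Exceeds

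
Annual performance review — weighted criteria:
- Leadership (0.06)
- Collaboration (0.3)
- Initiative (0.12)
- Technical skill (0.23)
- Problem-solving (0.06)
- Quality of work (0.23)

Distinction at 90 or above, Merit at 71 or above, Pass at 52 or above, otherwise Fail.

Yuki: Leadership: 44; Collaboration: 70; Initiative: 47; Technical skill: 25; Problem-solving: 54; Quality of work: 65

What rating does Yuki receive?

Weighted total:
  Leadership 44 × 0.06 = 2.64
  Collaboration 70 × 0.3 = 21
  Initiative 47 × 0.12 = 5.64
  Technical skill 25 × 0.23 = 5.75
  Problem-solving 54 × 0.06 = 3.24
  Quality of work 65 × 0.23 = 14.95
Sum = 53.22
53.22 is ≥ 52 and < 71 → Pass

Pass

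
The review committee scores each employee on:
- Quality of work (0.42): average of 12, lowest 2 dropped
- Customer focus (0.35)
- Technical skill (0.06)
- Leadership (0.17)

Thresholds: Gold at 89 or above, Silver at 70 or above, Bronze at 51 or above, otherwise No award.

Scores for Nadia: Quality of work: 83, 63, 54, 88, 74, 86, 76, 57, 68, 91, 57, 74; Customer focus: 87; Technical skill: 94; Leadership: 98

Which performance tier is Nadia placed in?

Quality of work: drop 54, 57 → average of remaining 10 = 760/10 = 76
Weighted total:
  Quality of work 76 × 0.42 = 31.92
  Customer focus 87 × 0.35 = 30.45
  Technical skill 94 × 0.06 = 5.64
  Leadership 98 × 0.17 = 16.66
Sum = 84.67
84.67 is ≥ 70 and < 89 → Silver

Silver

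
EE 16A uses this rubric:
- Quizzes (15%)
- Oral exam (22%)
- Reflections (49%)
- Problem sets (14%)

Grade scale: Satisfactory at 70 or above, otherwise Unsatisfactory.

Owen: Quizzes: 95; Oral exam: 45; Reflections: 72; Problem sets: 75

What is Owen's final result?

Unsatisfactory

Weighted total:
  Quizzes 95 × 0.15 = 14.25
  Oral exam 45 × 0.22 = 9.9
  Reflections 72 × 0.49 = 35.28
  Problem sets 75 × 0.14 = 10.5
Sum = 69.93
69.93 < 70 → Unsatisfactory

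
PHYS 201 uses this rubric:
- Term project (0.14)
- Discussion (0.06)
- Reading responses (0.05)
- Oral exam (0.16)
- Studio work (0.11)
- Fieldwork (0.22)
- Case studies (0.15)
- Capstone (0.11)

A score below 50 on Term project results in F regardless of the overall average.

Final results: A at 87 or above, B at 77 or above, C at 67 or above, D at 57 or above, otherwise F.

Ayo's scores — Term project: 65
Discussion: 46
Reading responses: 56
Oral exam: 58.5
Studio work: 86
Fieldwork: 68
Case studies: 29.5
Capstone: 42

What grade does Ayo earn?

D

Term project score 65 ≥ 50: minimum met.
Weighted total:
  Term project 65 × 0.14 = 9.1
  Discussion 46 × 0.06 = 2.76
  Reading responses 56 × 0.05 = 2.8
  Oral exam 58.5 × 0.16 = 9.36
  Studio work 86 × 0.11 = 9.46
  Fieldwork 68 × 0.22 = 14.96
  Case studies 29.5 × 0.15 = 4.425
  Capstone 42 × 0.11 = 4.62
Sum = 57.485
57.485 is ≥ 57 and < 67 → D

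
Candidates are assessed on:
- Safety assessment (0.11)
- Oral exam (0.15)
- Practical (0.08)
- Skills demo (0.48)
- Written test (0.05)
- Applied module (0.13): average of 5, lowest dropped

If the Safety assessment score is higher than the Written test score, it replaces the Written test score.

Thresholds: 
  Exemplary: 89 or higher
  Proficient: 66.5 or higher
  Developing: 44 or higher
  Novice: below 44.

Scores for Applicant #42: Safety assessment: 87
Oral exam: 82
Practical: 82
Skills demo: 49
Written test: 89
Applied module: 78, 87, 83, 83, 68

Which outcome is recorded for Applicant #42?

Applied module: drop 68 → average of remaining 4 = 331/4 = 82.75
Safety assessment (87) ≤ Written test (89), so Written test stays at 89.
Weighted total:
  Safety assessment 87 × 0.11 = 9.57
  Oral exam 82 × 0.15 = 12.3
  Practical 82 × 0.08 = 6.56
  Skills demo 49 × 0.48 = 23.52
  Written test 89 × 0.05 = 4.45
  Applied module 82.75 × 0.13 = 10.7575
Sum = 67.1575
67.1575 is ≥ 66.5 and < 89 → Proficient

Proficient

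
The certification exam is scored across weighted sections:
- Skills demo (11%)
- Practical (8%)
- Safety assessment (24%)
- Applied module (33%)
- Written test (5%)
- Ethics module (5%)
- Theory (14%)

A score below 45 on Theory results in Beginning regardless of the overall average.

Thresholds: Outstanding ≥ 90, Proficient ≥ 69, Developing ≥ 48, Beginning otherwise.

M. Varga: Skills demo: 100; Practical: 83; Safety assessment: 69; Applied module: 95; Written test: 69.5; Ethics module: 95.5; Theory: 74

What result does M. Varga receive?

Proficient

Theory score 74 ≥ 45: minimum met.
Weighted total:
  Skills demo 100 × 0.11 = 11
  Practical 83 × 0.08 = 6.64
  Safety assessment 69 × 0.24 = 16.56
  Applied module 95 × 0.33 = 31.35
  Written test 69.5 × 0.05 = 3.475
  Ethics module 95.5 × 0.05 = 4.775
  Theory 74 × 0.14 = 10.36
Sum = 84.16
84.16 is ≥ 69 and < 90 → Proficient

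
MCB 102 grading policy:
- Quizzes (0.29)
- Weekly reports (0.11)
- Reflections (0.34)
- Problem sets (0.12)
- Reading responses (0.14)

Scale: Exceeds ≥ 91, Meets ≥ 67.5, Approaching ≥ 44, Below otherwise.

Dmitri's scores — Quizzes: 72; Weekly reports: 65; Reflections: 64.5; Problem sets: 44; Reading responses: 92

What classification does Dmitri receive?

Meets

Weighted total:
  Quizzes 72 × 0.29 = 20.88
  Weekly reports 65 × 0.11 = 7.15
  Reflections 64.5 × 0.34 = 21.93
  Problem sets 44 × 0.12 = 5.28
  Reading responses 92 × 0.14 = 12.88
Sum = 68.12
68.12 is ≥ 67.5 and < 91 → Meets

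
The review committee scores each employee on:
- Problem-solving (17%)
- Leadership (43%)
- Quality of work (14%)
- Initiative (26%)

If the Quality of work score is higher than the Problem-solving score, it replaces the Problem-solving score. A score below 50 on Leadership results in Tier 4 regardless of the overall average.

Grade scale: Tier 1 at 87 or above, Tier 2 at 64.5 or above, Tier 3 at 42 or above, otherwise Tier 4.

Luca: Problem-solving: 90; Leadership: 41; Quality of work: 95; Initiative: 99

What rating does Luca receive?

Tier 4

Quality of work (95) > Problem-solving (90), so Problem-solving counts as 95.
Leadership score 41 < 50: minimum not met.
Weighted total:
  Problem-solving 95 × 0.17 = 16.15
  Leadership 41 × 0.43 = 17.63
  Quality of work 95 × 0.14 = 13.3
  Initiative 99 × 0.26 = 25.74
Sum = 72.82
Because the Leadership minimum was not met, the result is Tier 4.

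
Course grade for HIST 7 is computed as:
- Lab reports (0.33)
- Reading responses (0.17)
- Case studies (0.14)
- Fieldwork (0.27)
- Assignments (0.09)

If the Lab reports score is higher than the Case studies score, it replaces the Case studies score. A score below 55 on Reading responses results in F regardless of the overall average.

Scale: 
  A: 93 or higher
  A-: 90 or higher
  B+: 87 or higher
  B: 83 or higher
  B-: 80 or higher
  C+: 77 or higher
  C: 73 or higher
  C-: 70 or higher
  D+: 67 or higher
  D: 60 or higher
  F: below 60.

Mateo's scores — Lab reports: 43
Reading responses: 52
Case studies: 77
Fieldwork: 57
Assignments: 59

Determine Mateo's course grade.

Lab reports (43) ≤ Case studies (77), so Case studies stays at 77.
Reading responses score 52 < 55: minimum not met.
Weighted total:
  Lab reports 43 × 0.33 = 14.19
  Reading responses 52 × 0.17 = 8.84
  Case studies 77 × 0.14 = 10.78
  Fieldwork 57 × 0.27 = 15.39
  Assignments 59 × 0.09 = 5.31
Sum = 54.51
Because the Reading responses minimum was not met, the result is F.

F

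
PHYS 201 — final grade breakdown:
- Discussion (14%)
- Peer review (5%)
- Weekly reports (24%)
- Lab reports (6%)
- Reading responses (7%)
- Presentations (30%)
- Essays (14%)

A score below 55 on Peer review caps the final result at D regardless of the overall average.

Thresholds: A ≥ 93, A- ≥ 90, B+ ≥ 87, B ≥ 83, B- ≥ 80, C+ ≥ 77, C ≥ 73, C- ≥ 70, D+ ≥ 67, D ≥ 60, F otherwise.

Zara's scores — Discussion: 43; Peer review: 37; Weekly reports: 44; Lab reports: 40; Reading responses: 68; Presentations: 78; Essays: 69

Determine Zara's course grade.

Peer review score 37 < 55: minimum not met.
Weighted total:
  Discussion 43 × 0.14 = 6.02
  Peer review 37 × 0.05 = 1.85
  Weekly reports 44 × 0.24 = 10.56
  Lab reports 40 × 0.06 = 2.4
  Reading responses 68 × 0.07 = 4.76
  Presentations 78 × 0.3 = 23.4
  Essays 69 × 0.14 = 9.66
Sum = 58.65
58.65 would be F; cap at D applies → F.

F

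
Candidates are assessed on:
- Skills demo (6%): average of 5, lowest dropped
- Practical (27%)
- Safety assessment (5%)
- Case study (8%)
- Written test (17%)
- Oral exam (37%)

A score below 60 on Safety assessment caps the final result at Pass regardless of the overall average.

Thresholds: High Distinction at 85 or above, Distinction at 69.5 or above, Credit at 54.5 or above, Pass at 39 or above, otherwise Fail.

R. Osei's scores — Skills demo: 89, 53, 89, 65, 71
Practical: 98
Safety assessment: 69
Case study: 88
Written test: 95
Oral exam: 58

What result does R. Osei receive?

Skills demo: drop 53 → average of remaining 4 = 314/4 = 78.5
Safety assessment score 69 ≥ 60: minimum met.
Weighted total:
  Skills demo 78.5 × 0.06 = 4.71
  Practical 98 × 0.27 = 26.46
  Safety assessment 69 × 0.05 = 3.45
  Case study 88 × 0.08 = 7.04
  Written test 95 × 0.17 = 16.15
  Oral exam 58 × 0.37 = 21.46
Sum = 79.27
79.27 is ≥ 69.5 and < 85 → Distinction

Distinction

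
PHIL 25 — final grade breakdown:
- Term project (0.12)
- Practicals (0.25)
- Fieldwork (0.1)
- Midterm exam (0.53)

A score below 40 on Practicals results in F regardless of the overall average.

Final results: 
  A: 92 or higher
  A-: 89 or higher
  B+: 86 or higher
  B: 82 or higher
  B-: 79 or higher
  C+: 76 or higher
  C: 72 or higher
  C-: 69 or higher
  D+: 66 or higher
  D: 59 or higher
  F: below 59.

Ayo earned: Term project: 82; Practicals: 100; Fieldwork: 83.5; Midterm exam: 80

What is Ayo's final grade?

B

Practicals score 100 ≥ 40: minimum met.
Weighted total:
  Term project 82 × 0.12 = 9.84
  Practicals 100 × 0.25 = 25
  Fieldwork 83.5 × 0.1 = 8.35
  Midterm exam 80 × 0.53 = 42.4
Sum = 85.59
85.59 is ≥ 82 and < 86 → B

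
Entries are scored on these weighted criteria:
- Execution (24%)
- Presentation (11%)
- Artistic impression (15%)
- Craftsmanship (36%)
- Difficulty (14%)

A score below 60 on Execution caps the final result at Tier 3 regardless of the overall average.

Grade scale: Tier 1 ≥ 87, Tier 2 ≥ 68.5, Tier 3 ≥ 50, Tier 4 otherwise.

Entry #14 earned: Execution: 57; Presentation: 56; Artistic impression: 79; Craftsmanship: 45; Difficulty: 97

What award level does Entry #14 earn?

Tier 3

Execution score 57 < 60: minimum not met.
Weighted total:
  Execution 57 × 0.24 = 13.68
  Presentation 56 × 0.11 = 6.16
  Artistic impression 79 × 0.15 = 11.85
  Craftsmanship 45 × 0.36 = 16.2
  Difficulty 97 × 0.14 = 13.58
Sum = 61.47
61.47 would be Tier 3; cap at Tier 3 applies → Tier 3.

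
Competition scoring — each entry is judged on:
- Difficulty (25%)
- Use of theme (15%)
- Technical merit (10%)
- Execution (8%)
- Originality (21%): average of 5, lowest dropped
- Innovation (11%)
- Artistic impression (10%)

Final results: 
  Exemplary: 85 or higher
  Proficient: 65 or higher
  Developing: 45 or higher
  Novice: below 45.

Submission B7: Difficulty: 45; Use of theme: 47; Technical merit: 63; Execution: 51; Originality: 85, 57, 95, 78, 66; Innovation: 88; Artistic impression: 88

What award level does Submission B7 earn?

Originality: drop 57 → average of remaining 4 = 324/4 = 81
Weighted total:
  Difficulty 45 × 0.25 = 11.25
  Use of theme 47 × 0.15 = 7.05
  Technical merit 63 × 0.1 = 6.3
  Execution 51 × 0.08 = 4.08
  Originality 81 × 0.21 = 17.01
  Innovation 88 × 0.11 = 9.68
  Artistic impression 88 × 0.1 = 8.8
Sum = 64.17
64.17 is ≥ 45 and < 65 → Developing

Developing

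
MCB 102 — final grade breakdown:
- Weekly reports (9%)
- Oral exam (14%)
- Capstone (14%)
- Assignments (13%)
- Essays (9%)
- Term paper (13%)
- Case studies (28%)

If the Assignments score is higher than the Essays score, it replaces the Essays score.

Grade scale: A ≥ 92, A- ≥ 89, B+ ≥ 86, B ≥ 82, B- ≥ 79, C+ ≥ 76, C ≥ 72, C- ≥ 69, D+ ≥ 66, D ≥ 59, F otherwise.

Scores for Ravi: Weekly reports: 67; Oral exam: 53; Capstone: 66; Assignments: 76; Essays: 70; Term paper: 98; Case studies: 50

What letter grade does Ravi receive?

Assignments (76) > Essays (70), so Essays counts as 76.
Weighted total:
  Weekly reports 67 × 0.09 = 6.03
  Oral exam 53 × 0.14 = 7.42
  Capstone 66 × 0.14 = 9.24
  Assignments 76 × 0.13 = 9.88
  Essays 76 × 0.09 = 6.84
  Term paper 98 × 0.13 = 12.74
  Case studies 50 × 0.28 = 14
Sum = 66.15
66.15 is ≥ 66 and < 69 → D+

D+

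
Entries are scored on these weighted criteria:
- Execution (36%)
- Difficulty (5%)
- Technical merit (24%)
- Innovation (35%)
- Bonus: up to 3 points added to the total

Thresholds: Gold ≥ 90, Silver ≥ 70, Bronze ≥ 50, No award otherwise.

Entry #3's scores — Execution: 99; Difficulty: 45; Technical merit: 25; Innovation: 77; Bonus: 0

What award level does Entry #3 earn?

Silver

Weighted total:
  Execution 99 × 0.36 = 35.64
  Difficulty 45 × 0.05 = 2.25
  Technical merit 25 × 0.24 = 6
  Innovation 77 × 0.35 = 26.95
Sum = 70.84
Bonus: 70.84 + 0 = 70.84
70.84 is ≥ 70 and < 90 → Silver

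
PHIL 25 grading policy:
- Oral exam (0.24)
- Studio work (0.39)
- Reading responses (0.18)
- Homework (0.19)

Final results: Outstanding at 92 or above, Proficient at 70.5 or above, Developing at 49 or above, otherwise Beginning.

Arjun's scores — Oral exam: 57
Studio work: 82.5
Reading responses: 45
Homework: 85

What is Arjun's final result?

Weighted total:
  Oral exam 57 × 0.24 = 13.68
  Studio work 82.5 × 0.39 = 32.175
  Reading responses 45 × 0.18 = 8.1
  Homework 85 × 0.19 = 16.15
Sum = 70.105
70.105 is ≥ 49 and < 70.5 → Developing

Developing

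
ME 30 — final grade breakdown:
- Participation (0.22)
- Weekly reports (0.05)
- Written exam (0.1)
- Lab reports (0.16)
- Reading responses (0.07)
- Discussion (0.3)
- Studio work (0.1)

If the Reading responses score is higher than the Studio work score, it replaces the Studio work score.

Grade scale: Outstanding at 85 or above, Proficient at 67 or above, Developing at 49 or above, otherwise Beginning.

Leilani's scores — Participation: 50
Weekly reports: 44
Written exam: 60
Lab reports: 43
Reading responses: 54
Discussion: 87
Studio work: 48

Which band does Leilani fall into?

Developing

Reading responses (54) > Studio work (48), so Studio work counts as 54.
Weighted total:
  Participation 50 × 0.22 = 11
  Weekly reports 44 × 0.05 = 2.2
  Written exam 60 × 0.1 = 6
  Lab reports 43 × 0.16 = 6.88
  Reading responses 54 × 0.07 = 3.78
  Discussion 87 × 0.3 = 26.1
  Studio work 54 × 0.1 = 5.4
Sum = 61.36
61.36 is ≥ 49 and < 67 → Developing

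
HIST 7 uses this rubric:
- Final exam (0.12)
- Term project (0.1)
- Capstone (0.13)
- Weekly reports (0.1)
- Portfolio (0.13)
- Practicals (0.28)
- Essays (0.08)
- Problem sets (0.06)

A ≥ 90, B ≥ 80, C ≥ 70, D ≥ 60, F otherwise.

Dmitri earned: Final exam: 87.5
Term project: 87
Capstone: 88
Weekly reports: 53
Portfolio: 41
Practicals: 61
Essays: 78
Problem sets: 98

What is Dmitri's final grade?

Weighted total:
  Final exam 87.5 × 0.12 = 10.5
  Term project 87 × 0.1 = 8.7
  Capstone 88 × 0.13 = 11.44
  Weekly reports 53 × 0.1 = 5.3
  Portfolio 41 × 0.13 = 5.33
  Practicals 61 × 0.28 = 17.08
  Essays 78 × 0.08 = 6.24
  Problem sets 98 × 0.06 = 5.88
Sum = 70.47
70.47 is ≥ 70 and < 80 → C

C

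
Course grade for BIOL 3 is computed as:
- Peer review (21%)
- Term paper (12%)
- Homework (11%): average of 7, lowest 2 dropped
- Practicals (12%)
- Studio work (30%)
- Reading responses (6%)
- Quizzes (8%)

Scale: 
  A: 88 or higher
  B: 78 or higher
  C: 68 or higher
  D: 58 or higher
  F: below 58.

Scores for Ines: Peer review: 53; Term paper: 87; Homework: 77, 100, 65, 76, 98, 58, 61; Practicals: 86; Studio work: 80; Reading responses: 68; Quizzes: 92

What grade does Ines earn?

Homework: drop 58, 61 → average of remaining 5 = 416/5 = 83.2
Weighted total:
  Peer review 53 × 0.21 = 11.13
  Term paper 87 × 0.12 = 10.44
  Homework 83.2 × 0.11 = 9.152
  Practicals 86 × 0.12 = 10.32
  Studio work 80 × 0.3 = 24
  Reading responses 68 × 0.06 = 4.08
  Quizzes 92 × 0.08 = 7.36
Sum = 76.482
76.482 is ≥ 68 and < 78 → C

C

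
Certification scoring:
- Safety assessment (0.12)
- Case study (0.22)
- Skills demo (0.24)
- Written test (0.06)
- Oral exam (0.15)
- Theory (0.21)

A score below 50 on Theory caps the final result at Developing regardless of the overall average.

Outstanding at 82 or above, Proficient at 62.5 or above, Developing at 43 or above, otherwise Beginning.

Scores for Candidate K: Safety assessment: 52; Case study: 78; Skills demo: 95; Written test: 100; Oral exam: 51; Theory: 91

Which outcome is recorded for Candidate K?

Theory score 91 ≥ 50: minimum met.
Weighted total:
  Safety assessment 52 × 0.12 = 6.24
  Case study 78 × 0.22 = 17.16
  Skills demo 95 × 0.24 = 22.8
  Written test 100 × 0.06 = 6
  Oral exam 51 × 0.15 = 7.65
  Theory 91 × 0.21 = 19.11
Sum = 78.96
78.96 is ≥ 62.5 and < 82 → Proficient

Proficient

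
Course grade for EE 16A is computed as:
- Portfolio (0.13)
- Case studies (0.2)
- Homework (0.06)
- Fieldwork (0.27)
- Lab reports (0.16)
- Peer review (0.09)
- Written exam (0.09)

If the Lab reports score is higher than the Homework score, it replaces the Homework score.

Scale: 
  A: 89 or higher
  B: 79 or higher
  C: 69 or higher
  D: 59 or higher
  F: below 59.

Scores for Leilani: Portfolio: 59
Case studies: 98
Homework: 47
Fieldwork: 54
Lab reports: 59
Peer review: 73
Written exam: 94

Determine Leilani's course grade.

Lab reports (59) > Homework (47), so Homework counts as 59.
Weighted total:
  Portfolio 59 × 0.13 = 7.67
  Case studies 98 × 0.2 = 19.6
  Homework 59 × 0.06 = 3.54
  Fieldwork 54 × 0.27 = 14.58
  Lab reports 59 × 0.16 = 9.44
  Peer review 73 × 0.09 = 6.57
  Written exam 94 × 0.09 = 8.46
Sum = 69.86
69.86 is ≥ 69 and < 79 → C

C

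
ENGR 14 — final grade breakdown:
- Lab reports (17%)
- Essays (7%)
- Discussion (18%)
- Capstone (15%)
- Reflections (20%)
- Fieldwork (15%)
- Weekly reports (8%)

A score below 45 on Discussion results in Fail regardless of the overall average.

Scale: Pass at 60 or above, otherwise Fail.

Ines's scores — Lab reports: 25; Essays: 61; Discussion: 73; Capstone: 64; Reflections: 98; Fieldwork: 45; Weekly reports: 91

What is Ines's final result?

Discussion score 73 ≥ 45: minimum met.
Weighted total:
  Lab reports 25 × 0.17 = 4.25
  Essays 61 × 0.07 = 4.27
  Discussion 73 × 0.18 = 13.14
  Capstone 64 × 0.15 = 9.6
  Reflections 98 × 0.2 = 19.6
  Fieldwork 45 × 0.15 = 6.75
  Weekly reports 91 × 0.08 = 7.28
Sum = 64.89
64.89 ≥ 60 → Pass

Pass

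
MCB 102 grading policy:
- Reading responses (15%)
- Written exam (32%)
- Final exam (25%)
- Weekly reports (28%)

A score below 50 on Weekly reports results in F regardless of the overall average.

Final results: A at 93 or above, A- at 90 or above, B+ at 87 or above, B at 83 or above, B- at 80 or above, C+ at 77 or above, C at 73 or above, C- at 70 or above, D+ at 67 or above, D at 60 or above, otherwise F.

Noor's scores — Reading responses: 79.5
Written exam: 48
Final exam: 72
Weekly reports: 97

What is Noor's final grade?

C-

Weekly reports score 97 ≥ 50: minimum met.
Weighted total:
  Reading responses 79.5 × 0.15 = 11.925
  Written exam 48 × 0.32 = 15.36
  Final exam 72 × 0.25 = 18
  Weekly reports 97 × 0.28 = 27.16
Sum = 72.445
72.445 is ≥ 70 and < 73 → C-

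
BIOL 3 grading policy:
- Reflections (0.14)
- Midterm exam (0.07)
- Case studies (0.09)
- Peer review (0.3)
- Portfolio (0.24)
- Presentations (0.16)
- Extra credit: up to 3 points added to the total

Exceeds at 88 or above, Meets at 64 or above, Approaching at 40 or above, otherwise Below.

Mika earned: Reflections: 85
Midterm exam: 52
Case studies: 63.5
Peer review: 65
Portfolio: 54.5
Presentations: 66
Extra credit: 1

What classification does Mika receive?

Meets

Weighted total:
  Reflections 85 × 0.14 = 11.9
  Midterm exam 52 × 0.07 = 3.64
  Case studies 63.5 × 0.09 = 5.715
  Peer review 65 × 0.3 = 19.5
  Portfolio 54.5 × 0.24 = 13.08
  Presentations 66 × 0.16 = 10.56
Sum = 64.395
Extra credit: 64.395 + 1 = 65.395
65.395 is ≥ 64 and < 88 → Meets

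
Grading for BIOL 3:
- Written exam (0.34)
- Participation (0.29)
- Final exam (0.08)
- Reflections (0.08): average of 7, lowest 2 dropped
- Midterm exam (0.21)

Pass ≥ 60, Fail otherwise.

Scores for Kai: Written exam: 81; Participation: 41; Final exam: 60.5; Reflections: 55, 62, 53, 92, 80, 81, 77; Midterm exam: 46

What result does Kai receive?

Reflections: drop 53, 55 → average of remaining 5 = 392/5 = 78.4
Weighted total:
  Written exam 81 × 0.34 = 27.54
  Participation 41 × 0.29 = 11.89
  Final exam 60.5 × 0.08 = 4.84
  Reflections 78.4 × 0.08 = 6.272
  Midterm exam 46 × 0.21 = 9.66
Sum = 60.202
60.202 ≥ 60 → Pass

Pass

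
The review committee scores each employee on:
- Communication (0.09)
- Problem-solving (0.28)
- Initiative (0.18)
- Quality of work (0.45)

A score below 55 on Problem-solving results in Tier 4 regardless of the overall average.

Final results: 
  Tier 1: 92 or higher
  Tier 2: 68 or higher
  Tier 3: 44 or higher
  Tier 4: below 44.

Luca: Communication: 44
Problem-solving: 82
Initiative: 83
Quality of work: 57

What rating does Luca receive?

Tier 3

Problem-solving score 82 ≥ 55: minimum met.
Weighted total:
  Communication 44 × 0.09 = 3.96
  Problem-solving 82 × 0.28 = 22.96
  Initiative 83 × 0.18 = 14.94
  Quality of work 57 × 0.45 = 25.65
Sum = 67.51
67.51 is ≥ 44 and < 68 → Tier 3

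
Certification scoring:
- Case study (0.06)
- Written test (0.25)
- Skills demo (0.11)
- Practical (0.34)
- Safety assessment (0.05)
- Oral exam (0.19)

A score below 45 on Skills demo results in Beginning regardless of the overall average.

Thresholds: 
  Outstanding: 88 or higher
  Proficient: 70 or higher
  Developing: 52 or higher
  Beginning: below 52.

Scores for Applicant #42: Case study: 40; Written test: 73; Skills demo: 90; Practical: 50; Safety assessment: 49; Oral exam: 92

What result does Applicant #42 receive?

Skills demo score 90 ≥ 45: minimum met.
Weighted total:
  Case study 40 × 0.06 = 2.4
  Written test 73 × 0.25 = 18.25
  Skills demo 90 × 0.11 = 9.9
  Practical 50 × 0.34 = 17
  Safety assessment 49 × 0.05 = 2.45
  Oral exam 92 × 0.19 = 17.48
Sum = 67.48
67.48 is ≥ 52 and < 70 → Developing

Developing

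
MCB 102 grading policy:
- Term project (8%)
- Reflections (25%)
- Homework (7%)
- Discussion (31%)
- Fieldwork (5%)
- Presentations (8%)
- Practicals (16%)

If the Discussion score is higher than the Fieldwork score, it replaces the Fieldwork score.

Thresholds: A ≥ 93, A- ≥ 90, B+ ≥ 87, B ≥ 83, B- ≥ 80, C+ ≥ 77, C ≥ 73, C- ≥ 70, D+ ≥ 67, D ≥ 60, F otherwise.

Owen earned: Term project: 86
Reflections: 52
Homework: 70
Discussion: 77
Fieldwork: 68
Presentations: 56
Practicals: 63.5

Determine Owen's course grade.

Discussion (77) > Fieldwork (68), so Fieldwork counts as 77.
Weighted total:
  Term project 86 × 0.08 = 6.88
  Reflections 52 × 0.25 = 13
  Homework 70 × 0.07 = 4.9
  Discussion 77 × 0.31 = 23.87
  Fieldwork 77 × 0.05 = 3.85
  Presentations 56 × 0.08 = 4.48
  Practicals 63.5 × 0.16 = 10.16
Sum = 67.14
67.14 is ≥ 67 and < 70 → D+

D+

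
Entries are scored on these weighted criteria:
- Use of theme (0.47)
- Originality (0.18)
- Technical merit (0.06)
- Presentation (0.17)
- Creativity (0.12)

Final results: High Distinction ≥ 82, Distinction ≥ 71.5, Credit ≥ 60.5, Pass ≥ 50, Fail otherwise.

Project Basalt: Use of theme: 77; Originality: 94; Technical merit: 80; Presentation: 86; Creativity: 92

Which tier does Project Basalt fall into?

Weighted total:
  Use of theme 77 × 0.47 = 36.19
  Originality 94 × 0.18 = 16.92
  Technical merit 80 × 0.06 = 4.8
  Presentation 86 × 0.17 = 14.62
  Creativity 92 × 0.12 = 11.04
Sum = 83.57
83.57 ≥ 82 → High Distinction

High Distinction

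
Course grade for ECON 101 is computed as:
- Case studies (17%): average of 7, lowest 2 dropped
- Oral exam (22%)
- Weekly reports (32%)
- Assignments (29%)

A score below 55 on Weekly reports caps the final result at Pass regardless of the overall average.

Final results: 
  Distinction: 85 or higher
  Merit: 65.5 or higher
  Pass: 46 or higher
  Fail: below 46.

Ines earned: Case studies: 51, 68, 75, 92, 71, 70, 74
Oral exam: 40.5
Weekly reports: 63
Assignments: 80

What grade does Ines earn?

Case studies: drop 51, 68 → average of remaining 5 = 382/5 = 76.4
Weekly reports score 63 ≥ 55: minimum met.
Weighted total:
  Case studies 76.4 × 0.17 = 12.988
  Oral exam 40.5 × 0.22 = 8.91
  Weekly reports 63 × 0.32 = 20.16
  Assignments 80 × 0.29 = 23.2
Sum = 65.258
65.258 is ≥ 46 and < 65.5 → Pass

Pass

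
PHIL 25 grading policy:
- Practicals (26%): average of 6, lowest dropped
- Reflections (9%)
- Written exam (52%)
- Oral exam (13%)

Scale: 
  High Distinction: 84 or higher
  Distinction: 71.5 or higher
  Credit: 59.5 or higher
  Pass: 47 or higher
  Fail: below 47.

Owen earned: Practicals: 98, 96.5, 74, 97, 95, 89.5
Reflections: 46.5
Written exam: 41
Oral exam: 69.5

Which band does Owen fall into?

Practicals: drop 74 → average of remaining 5 = 476/5 = 95.2
Weighted total:
  Practicals 95.2 × 0.26 = 24.752
  Reflections 46.5 × 0.09 = 4.185
  Written exam 41 × 0.52 = 21.32
  Oral exam 69.5 × 0.13 = 9.035
Sum = 59.292
59.292 is ≥ 47 and < 59.5 → Pass

Pass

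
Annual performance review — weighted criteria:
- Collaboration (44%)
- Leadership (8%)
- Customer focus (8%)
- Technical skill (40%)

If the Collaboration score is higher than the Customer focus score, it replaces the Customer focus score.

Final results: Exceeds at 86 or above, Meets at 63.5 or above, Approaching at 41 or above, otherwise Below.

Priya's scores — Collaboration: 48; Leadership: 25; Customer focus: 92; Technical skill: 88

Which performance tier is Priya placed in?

Collaboration (48) ≤ Customer focus (92), so Customer focus stays at 92.
Weighted total:
  Collaboration 48 × 0.44 = 21.12
  Leadership 25 × 0.08 = 2
  Customer focus 92 × 0.08 = 7.36
  Technical skill 88 × 0.4 = 35.2
Sum = 65.68
65.68 is ≥ 63.5 and < 86 → Meets

Meets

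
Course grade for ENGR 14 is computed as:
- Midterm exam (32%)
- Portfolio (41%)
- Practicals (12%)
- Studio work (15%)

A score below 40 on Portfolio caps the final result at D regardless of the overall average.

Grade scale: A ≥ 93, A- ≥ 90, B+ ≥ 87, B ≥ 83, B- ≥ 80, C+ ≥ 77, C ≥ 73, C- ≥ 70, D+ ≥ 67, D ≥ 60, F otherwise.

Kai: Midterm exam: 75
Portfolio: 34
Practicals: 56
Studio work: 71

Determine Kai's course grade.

F

Portfolio score 34 < 40: minimum not met.
Weighted total:
  Midterm exam 75 × 0.32 = 24
  Portfolio 34 × 0.41 = 13.94
  Practicals 56 × 0.12 = 6.72
  Studio work 71 × 0.15 = 10.65
Sum = 55.31
55.31 would be F; cap at D applies → F.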